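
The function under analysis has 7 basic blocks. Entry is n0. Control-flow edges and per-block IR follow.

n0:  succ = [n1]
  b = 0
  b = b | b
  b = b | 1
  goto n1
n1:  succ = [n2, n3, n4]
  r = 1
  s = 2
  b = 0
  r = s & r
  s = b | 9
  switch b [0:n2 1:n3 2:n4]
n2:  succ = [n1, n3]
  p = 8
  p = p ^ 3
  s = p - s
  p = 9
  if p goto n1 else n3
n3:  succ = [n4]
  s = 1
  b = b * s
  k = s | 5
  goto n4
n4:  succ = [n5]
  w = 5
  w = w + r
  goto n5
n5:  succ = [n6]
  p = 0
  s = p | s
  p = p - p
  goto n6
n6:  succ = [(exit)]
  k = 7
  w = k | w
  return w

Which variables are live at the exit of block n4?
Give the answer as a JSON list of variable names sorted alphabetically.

Per-block:
  n0: {b} / ∅
  n1: {b,r,s} / ∅
  n2: {p,s} / {s}
  n3: {b,k,s} / {b}
  n4: {w} / {r}
  n5: {p,s} / {s}
  n6: {k,w} / {w}

Backward fixpoint:
  live n0: ∅→∅
  live n1: ∅→{b,r,s}
  live n2: {b,r,s}→{b,r}
  live n3: {b,r}→{r,s}
  live n4: {r,s}→{s,w}
  live n5: {s,w}→{w}
  live n6: {w}→∅

live-out(n4) = ["s", "w"]

Answer: ["s", "w"]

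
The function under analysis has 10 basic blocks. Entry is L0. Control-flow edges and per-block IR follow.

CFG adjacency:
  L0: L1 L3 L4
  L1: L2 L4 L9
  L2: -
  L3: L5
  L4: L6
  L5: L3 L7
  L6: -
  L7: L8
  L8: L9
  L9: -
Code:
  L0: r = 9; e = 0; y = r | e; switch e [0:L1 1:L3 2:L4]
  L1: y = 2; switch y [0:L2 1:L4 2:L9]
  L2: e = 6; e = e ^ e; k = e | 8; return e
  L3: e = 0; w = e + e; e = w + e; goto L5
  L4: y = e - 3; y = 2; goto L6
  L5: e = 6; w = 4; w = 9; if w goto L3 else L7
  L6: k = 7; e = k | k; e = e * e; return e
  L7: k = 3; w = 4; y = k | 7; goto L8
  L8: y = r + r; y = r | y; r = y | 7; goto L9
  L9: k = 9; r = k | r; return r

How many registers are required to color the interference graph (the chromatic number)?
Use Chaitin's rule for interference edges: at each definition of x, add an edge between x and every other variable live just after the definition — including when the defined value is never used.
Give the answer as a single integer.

Answer: 4

Working:
def/use:
  L0 def {e,r,y} use ∅
  L1 def {y} use ∅
  L2 def {e,k} use ∅
  L3 def {e,w} use ∅
  L4 def {y} use {e}
  L5 def {e,w} use ∅
  L6 def {e,k} use ∅
  L7 def {k,w,y} use ∅
  L8 def {r,y} use {r}
  L9 def {k,r} use {r}

Backward fixpoint:
  live L0: ∅→{e,r}
  live L1: {e,r}→{e,r}
  live L2: ∅→∅
  live L3: {r}→{r}
  live L4: {e}→∅
  live L5: {r}→{r}
  live L6: ∅→∅
  live L7: {r}→{r}
  live L8: {r}→{r}
  live L9: {r}→∅

Interference:
  e↔{k,r,w,y}
  k↔{e,r,w}
  r↔{e,k,w,y}
  w↔{e,k,r}
  y↔{e,r}

Registers:
  {e,k,r,w} pairwise interfere (4-clique) ⇒ χ ≥ 4
  assign e→R0 k→R2 r→R1 w→R3 y→R2 — no edge inside a register ⇒ χ ≤ 4
  χ = 4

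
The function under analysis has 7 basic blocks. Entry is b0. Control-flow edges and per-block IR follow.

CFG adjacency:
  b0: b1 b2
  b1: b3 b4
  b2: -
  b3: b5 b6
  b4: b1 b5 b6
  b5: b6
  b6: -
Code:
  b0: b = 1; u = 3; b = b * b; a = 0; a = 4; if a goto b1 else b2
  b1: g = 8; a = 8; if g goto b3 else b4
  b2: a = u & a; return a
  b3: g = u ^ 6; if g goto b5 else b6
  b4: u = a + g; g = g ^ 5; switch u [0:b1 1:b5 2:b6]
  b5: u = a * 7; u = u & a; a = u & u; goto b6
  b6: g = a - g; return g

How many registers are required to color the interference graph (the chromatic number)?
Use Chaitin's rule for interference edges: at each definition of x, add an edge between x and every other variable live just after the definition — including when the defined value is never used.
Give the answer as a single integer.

Per-block:
  b0: def={a,b,u} ue=∅
  b1: def={a,g} ue=∅
  b2: def={a} ue={a,u}
  b3: def={g} ue={u}
  b4: def={g,u} ue={a,g}
  b5: def={a,u} ue={a}
  b6: def={g} ue={a,g}

Live sets:
  live b0: ∅→{a,u}
  live b1: {u}→{a,g,u}
  live b2: {a,u}→∅
  live b3: {a,u}→{a,g}
  live b4: {a,g}→{a,g,u}
  live b5: {a,g}→{a,g}
  live b6: {a,g}→∅

Conflict graph:
  a — {g,u}
  b — {u}
  g — {a,u}
  u — {a,b,g}

Chromatic number:
  {a,g,u} pairwise interfere (3-clique) ⇒ χ ≥ 3
  3-colouring: r0={u}  r1={a,b}  r2={g}
  χ = 3

Answer: 3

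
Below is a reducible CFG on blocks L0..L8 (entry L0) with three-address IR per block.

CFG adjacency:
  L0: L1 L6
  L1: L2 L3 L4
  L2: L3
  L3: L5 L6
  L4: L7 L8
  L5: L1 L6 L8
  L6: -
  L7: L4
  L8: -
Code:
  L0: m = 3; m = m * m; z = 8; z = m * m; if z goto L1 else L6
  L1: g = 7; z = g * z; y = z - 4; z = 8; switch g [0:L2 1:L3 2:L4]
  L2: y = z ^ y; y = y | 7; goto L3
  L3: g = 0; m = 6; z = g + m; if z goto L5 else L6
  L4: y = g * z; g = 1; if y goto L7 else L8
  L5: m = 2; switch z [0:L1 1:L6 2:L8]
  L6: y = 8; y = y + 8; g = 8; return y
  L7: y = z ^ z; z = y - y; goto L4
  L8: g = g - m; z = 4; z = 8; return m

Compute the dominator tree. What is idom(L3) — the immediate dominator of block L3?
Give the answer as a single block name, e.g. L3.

idom tree: L1←L0 L2←L1 L3←L1 L4←L1 L5←L3 L6←L0 L7←L4 L8←L1
Join-block Dom:
  L1: preds {L0,L5}: {L0} ∩ {L0,L1,L3,L5} = {L0}; idom=L0
  L3: preds {L1,L2}: {L0,L1} ∩ {L0,L1,L2} = {L0,L1}; idom=L1
  L4: preds {L1,L7}: {L0,L1} ∩ {L0,L1,L4,L7} = {L0,L1}; idom=L1
  L6: preds {L0,L3,L5}: {L0} ∩ {L0,L1,L3} ∩ {L0,L1,L3,L5} = {L0}; idom=L0
  L8: preds {L4,L5}: {L0,L1,L4} ∩ {L0,L1,L3,L5} = {L0,L1}; idom=L1

idom(L3) = L1

Answer: L1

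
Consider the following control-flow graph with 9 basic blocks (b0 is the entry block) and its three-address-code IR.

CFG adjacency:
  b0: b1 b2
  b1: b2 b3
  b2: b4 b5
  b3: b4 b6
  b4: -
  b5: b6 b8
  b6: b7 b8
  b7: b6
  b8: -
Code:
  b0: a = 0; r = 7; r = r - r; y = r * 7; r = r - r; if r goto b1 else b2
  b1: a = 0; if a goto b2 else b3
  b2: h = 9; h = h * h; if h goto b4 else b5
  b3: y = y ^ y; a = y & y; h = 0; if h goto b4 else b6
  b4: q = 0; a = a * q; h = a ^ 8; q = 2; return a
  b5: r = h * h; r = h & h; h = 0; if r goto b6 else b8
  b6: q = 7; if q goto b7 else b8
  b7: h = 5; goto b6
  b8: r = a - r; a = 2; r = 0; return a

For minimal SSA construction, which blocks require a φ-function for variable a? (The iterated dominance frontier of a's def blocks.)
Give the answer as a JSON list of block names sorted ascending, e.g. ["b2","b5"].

Answer: ["b2", "b4", "b6", "b8"]

Derivation:
idom tree: b1←b0 b2←b0 b3←b1 b4←b0 b5←b2 b6←b0 b7←b6 b8←b0
Dom∩ at merges:
  b2: preds {b0,b1}: {b0} ∩ {b0,b1} = {b0}; idom=b0
  b4: preds {b2,b3}: {b0,b2} ∩ {b0,b1,b3} = {b0}; idom=b0
  b6: preds {b3,b5,b7}: {b0,b1,b3} ∩ {b0,b2,b5} ∩ {b0,b6,b7} = {b0}; idom=b0
  b8: preds {b5,b6}: {b0,b2,b5} ∩ {b0,b6} = {b0}; idom=b0

DF derivation:
  join b2 pred b0: · stop@b0
  join b2 pred b1: b1 stop@b0
  join b4 pred b2: b2 stop@b0
  join b4 pred b3: b3→b1 stop@b0
  join b6 pred b3: b3→b1 stop@b0
  join b6 pred b5: b5→b2 stop@b0
  join b6 pred b7: b7→b6 stop@b0
  join b8 pred b5: b5→b2 stop@b0
  join b8 pred b6: b6 stop@b0
  b0 → ∅
  b1 → {b2,b4,b6}
  b2 → {b4,b6,b8}
  b3 → {b4,b6}
  b4 → ∅
  b5 → {b6,b8}
  b6 → {b6,b8}
  b7 → {b6}
  b8 → ∅

φ for a: defs {b0,b1,b3,b4,b8}
  DF⁺ = {b2,b4,b6,b8}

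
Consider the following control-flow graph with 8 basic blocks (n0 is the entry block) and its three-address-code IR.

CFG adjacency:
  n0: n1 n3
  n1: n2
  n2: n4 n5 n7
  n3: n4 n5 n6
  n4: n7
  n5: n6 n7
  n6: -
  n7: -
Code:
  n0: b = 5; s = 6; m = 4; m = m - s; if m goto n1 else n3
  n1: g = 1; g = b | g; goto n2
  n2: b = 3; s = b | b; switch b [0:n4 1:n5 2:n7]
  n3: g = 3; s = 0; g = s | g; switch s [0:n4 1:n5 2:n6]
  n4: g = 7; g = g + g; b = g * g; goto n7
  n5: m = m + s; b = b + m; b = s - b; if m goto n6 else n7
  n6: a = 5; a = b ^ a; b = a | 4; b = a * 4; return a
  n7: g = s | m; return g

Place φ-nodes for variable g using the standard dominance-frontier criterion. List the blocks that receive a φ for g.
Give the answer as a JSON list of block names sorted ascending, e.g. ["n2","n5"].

Answer: ["n4", "n5", "n6", "n7"]

Analysis:
idom tree: n1←n0 n2←n1 n3←n0 n4←n0 n5←n0 n6←n0 n7←n0
Dom∩ at merges:
  n4: preds {n2,n3}: {n0,n1,n2} ∩ {n0,n3} = {n0}; idom=n0
  n5: preds {n2,n3}: {n0,n1,n2} ∩ {n0,n3} = {n0}; idom=n0
  n6: preds {n3,n5}: {n0,n3} ∩ {n0,n5} = {n0}; idom=n0
  n7: preds {n2,n4,n5}: {n0,n1,n2} ∩ {n0,n4} ∩ {n0,n5} = {n0}; idom=n0

DF walk-up:
  n4←n2: walk n2→n1 to n0
  n4←n3: walk n3 to n0
  n5←n2: walk n2→n1 to n0
  n5←n3: walk n3 to n0
  n6←n3: walk n3 to n0
  n6←n5: walk n5 to n0
  n7←n2: walk n2→n1 to n0
  n7←n4: walk n4 to n0
  n7←n5: walk n5 to n0
  n0: DF=∅
  n1: DF={n4,n5,n7}
  n2: DF={n4,n5,n7}
  n3: DF={n4,n5,n6}
  n4: DF={n7}
  n5: DF={n6,n7}
  n6: DF=∅
  n7: DF=∅

φ for g: defs {n1,n3,n4,n7}
  DF⁺ = {n4,n5,n6,n7}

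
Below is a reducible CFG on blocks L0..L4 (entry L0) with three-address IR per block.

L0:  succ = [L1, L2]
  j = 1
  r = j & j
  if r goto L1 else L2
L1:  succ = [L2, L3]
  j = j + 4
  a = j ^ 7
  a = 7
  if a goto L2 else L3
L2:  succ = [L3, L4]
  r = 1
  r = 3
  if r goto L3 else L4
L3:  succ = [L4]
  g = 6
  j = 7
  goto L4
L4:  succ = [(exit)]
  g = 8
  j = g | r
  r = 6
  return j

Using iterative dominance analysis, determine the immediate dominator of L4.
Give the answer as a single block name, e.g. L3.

Answer: L0

Derivation:
idom tree: L1←L0 L2←L0 L3←L0 L4←L0
Join-block Dom:
  L2: preds {L0,L1}: {L0} ∩ {L0,L1} = {L0}; idom=L0
  L3: preds {L1,L2}: {L0,L1} ∩ {L0,L2} = {L0}; idom=L0
  L4: preds {L2,L3}: {L0,L2} ∩ {L0,L3} = {L0}; idom=L0

idom(L4) = L0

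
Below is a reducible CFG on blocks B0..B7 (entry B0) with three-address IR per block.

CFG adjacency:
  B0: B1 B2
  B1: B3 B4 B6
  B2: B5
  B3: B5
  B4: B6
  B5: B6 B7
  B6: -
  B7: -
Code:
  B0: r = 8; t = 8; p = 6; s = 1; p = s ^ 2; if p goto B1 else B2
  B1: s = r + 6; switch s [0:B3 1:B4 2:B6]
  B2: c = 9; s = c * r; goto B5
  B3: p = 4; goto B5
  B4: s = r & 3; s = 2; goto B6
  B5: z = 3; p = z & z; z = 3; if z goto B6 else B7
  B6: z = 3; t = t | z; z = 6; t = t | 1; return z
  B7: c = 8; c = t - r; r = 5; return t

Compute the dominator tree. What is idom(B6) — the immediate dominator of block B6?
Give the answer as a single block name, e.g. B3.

Answer: B0

Derivation:
idom tree: B1←B0 B2←B0 B3←B1 B4←B1 B5←B0 B6←B0 B7←B5
Dom at joins:
  B5: preds {B2,B3}: {B0,B2} ∩ {B0,B1,B3} = {B0}; idom=B0
  B6: preds {B1,B4,B5}: {B0,B1} ∩ {B0,B1,B4} ∩ {B0,B5} = {B0}; idom=B0

idom(B6) = B0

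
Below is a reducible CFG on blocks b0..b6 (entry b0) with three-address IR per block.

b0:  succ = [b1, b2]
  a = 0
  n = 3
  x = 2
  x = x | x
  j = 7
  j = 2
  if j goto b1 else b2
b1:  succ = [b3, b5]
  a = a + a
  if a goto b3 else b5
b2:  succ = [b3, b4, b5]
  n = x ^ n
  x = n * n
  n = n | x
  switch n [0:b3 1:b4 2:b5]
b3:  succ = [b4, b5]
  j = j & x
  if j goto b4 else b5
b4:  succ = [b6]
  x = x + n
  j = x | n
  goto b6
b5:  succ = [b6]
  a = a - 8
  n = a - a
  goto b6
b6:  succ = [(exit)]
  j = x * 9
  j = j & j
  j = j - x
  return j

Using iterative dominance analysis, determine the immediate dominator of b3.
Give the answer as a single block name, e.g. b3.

Answer: b0

Derivation:
idom tree: b1←b0 b2←b0 b3←b0 b4←b0 b5←b0 b6←b0
Dom∩ at merges:
  b3: preds {b1,b2}: {b0,b1} ∩ {b0,b2} = {b0}; idom=b0
  b4: preds {b2,b3}: {b0,b2} ∩ {b0,b3} = {b0}; idom=b0
  b5: preds {b1,b2,b3}: {b0,b1} ∩ {b0,b2} ∩ {b0,b3} = {b0}; idom=b0
  b6: preds {b4,b5}: {b0,b4} ∩ {b0,b5} = {b0}; idom=b0

idom(b3) = b0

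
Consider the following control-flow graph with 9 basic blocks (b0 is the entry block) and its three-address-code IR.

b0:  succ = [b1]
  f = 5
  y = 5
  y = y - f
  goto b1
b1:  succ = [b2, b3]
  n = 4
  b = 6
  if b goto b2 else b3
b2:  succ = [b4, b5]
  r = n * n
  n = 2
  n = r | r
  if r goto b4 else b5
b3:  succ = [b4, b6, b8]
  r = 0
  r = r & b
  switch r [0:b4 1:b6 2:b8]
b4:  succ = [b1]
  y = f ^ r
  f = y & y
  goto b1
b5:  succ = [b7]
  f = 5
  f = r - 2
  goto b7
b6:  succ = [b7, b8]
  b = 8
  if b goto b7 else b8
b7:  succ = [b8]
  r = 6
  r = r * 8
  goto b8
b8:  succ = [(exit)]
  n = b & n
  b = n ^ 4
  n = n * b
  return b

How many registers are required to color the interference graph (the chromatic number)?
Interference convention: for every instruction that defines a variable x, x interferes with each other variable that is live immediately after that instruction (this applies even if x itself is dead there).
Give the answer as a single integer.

def/use:
  b0: {f,y} / ∅
  b1: {b,n} / ∅
  b2: {n,r} / {n}
  b3: {r} / {b}
  b4: {f,y} / {f,r}
  b5: {f} / {r}
  b6: {b} / ∅
  b7: {r} / ∅
  b8: {b,n} / {b,n}

Liveness:
  live b0: ∅→{f}
  live b1: {f}→{b,f,n}
  live b2: {b,f,n}→{b,f,n,r}
  live b3: {b,f,n}→{b,f,n,r}
  live b4: {f,r}→{f}
  live b5: {b,n,r}→{b,n}
  live b6: {n}→{b,n}
  live b7: {b,n}→{b,n}
  live b8: {b,n}→∅

Conflict graph:
  b — {f,n,r}
  f — {b,n,r,y}
  n — {b,f,r}
  r — {b,f,n}
  y — {f}

Registers:
  lower bound: {b,f,n,r} mutually conflict ⇒ χ ≥ 4
  assign b→R1 f→R0 n→R2 r→R3 y→R1 — no edge inside a register ⇒ χ ≤ 4
  χ = 4

Answer: 4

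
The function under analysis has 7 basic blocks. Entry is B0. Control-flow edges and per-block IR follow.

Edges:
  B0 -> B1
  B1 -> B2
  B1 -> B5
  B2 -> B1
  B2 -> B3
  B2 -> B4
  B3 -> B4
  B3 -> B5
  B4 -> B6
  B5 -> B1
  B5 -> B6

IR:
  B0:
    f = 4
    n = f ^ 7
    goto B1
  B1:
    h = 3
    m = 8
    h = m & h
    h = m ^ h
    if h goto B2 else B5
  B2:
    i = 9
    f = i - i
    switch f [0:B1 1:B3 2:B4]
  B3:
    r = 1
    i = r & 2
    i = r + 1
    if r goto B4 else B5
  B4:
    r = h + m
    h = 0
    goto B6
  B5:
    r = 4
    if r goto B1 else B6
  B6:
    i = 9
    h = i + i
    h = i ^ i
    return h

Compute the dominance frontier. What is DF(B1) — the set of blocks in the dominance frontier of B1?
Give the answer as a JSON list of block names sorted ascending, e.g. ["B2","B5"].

Answer: ["B1"]

Working:
idom tree: B1←B0 B2←B1 B3←B2 B4←B2 B5←B1 B6←B1
Dom at joins:
  B1: preds {B0,B2,B5}: {B0} ∩ {B0,B1,B2} ∩ {B0,B1,B5} = {B0}; idom=B0
  B4: preds {B2,B3}: {B0,B1,B2} ∩ {B0,B1,B2,B3} = {B0,B1,B2}; idom=B2
  B5: preds {B1,B3}: {B0,B1} ∩ {B0,B1,B2,B3} = {B0,B1}; idom=B1
  B6: preds {B4,B5}: {B0,B1,B2,B4} ∩ {B0,B1,B5} = {B0,B1}; idom=B1

Frontier:
  B1←B0: walk · to B0
  B1←B2: walk B2→B1 to B0
  B1←B5: walk B5→B1 to B0
  B4←B2: walk · to B2
  B4←B3: walk B3 to B2
  B5←B1: walk · to B1
  B5←B3: walk B3→B2 to B1
  B6←B4: walk B4→B2 to B1
  B6←B5: walk B5 to B1
  B0 → ∅
  B1 → {B1}
  B2 → {B1,B5,B6}
  B3 → {B4,B5}
  B4 → {B6}
  B5 → {B1,B6}
  B6 → ∅

DF(B1) = ["B1"]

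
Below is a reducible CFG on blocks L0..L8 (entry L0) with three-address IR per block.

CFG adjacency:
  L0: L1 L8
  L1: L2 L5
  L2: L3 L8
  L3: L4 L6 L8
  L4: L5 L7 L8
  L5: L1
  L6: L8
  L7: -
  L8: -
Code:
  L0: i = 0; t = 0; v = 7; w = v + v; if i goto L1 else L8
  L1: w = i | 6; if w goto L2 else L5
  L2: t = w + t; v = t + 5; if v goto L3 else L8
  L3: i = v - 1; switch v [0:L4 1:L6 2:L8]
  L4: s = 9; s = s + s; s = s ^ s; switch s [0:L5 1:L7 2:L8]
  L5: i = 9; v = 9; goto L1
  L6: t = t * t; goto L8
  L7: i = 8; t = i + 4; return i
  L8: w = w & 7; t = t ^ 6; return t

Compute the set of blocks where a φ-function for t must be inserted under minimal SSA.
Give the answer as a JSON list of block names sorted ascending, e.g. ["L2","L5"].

Answer: ["L1", "L5", "L8"]

Working:
idom tree: L1←L0 L2←L1 L3←L2 L4←L3 L5←L1 L6←L3 L7←L4 L8←L0
Dom at joins:
  L1: preds {L0,L5}: {L0} ∩ {L0,L1,L5} = {L0}; idom=L0
  L5: preds {L1,L4}: {L0,L1} ∩ {L0,L1,L2,L3,L4} = {L0,L1}; idom=L1
  L8: preds {L0,L2,L3,L4,L6}: {L0} ∩ {L0,L1,L2} ∩ {L0,L1,L2,L3} ∩ {L0,L1,L2,L3,L4} ∩ {L0,L1,L2,L3,L6} = {L0}; idom=L0

DF walk-up:
  L1←L0: walk · to L0
  L1←L5: walk L5→L1 to L0
  L5←L1: walk · to L1
  L5←L4: walk L4→L3→L2 to L1
  L8←L0: walk · to L0
  L8←L2: walk L2→L1 to L0
  L8←L3: walk L3→L2→L1 to L0
  L8←L4: walk L4→L3→L2→L1 to L0
  L8←L6: walk L6→L3→L2→L1 to L0
  L0: DF=∅
  L1: DF={L1,L8}
  L2: DF={L5,L8}
  L3: DF={L5,L8}
  L4: DF={L5,L8}
  L5: DF={L1}
  L6: DF={L8}
  L7: DF=∅
  L8: DF=∅

φ for t: defs {L0,L2,L6,L7,L8}
  DF⁺ = {L1,L5,L8}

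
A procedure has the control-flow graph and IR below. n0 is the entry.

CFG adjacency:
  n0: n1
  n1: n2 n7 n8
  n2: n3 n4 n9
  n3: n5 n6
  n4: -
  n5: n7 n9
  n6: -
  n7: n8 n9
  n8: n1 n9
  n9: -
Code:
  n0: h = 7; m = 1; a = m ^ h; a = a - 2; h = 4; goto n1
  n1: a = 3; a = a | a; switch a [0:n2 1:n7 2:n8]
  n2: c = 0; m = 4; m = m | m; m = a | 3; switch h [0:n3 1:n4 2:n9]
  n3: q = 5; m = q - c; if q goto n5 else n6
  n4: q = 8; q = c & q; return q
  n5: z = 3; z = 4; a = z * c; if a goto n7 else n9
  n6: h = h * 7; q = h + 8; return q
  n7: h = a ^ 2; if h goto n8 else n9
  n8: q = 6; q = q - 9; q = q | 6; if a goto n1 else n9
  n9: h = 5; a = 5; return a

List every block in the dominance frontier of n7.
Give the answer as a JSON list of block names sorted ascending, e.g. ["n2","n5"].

idom tree: n1←n0 n2←n1 n3←n2 n4←n2 n5←n3 n6←n3 n7←n1 n8←n1 n9←n1
Dom at joins:
  n1: preds {n0,n8}: {n0} ∩ {n0,n1,n8} = {n0}; idom=n0
  n7: preds {n1,n5}: {n0,n1} ∩ {n0,n1,n2,n3,n5} = {n0,n1}; idom=n1
  n8: preds {n1,n7}: {n0,n1} ∩ {n0,n1,n7} = {n0,n1}; idom=n1
  n9: preds {n2,n5,n7,n8}: {n0,n1,n2} ∩ {n0,n1,n2,n3,n5} ∩ {n0,n1,n7} ∩ {n0,n1,n8} = {n0,n1}; idom=n1

DF walk-up:
  n1←n0: walk · to n0
  n1←n8: walk n8→n1 to n0
  n7←n1: walk · to n1
  n7←n5: walk n5→n3→n2 to n1
  n8←n1: walk · to n1
  n8←n7: walk n7 to n1
  n9←n2: walk n2 to n1
  n9←n5: walk n5→n3→n2 to n1
  n9←n7: walk n7 to n1
  n9←n8: walk n8 to n1
  n0 → ∅
  n1 → {n1}
  n2 → {n7,n9}
  n3 → {n7,n9}
  n4 → ∅
  n5 → {n7,n9}
  n6 → ∅
  n7 → {n8,n9}
  n8 → {n1,n9}
  n9 → ∅

DF(n7) = ["n8", "n9"]

Answer: ["n8", "n9"]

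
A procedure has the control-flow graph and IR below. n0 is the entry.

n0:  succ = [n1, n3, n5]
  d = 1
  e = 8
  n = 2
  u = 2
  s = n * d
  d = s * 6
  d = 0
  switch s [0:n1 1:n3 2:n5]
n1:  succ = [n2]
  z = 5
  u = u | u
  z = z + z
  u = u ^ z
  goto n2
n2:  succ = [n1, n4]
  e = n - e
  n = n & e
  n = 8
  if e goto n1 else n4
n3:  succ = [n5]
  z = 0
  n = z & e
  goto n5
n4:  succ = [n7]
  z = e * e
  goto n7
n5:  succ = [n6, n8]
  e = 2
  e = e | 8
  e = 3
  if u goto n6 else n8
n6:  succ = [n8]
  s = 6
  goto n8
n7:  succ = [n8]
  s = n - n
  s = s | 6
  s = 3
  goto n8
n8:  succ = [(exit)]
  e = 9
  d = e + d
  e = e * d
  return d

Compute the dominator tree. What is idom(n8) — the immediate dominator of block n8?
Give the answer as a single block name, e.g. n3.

idom tree: n1←n0 n2←n1 n3←n0 n4←n2 n5←n0 n6←n5 n7←n4 n8←n0
Dom at joins:
  n1: preds {n0,n2}: {n0} ∩ {n0,n1,n2} = {n0}; idom=n0
  n5: preds {n0,n3}: {n0} ∩ {n0,n3} = {n0}; idom=n0
  n8: preds {n5,n6,n7}: {n0,n5} ∩ {n0,n5,n6} ∩ {n0,n1,n2,n4,n7} = {n0}; idom=n0

idom(n8) = n0

Answer: n0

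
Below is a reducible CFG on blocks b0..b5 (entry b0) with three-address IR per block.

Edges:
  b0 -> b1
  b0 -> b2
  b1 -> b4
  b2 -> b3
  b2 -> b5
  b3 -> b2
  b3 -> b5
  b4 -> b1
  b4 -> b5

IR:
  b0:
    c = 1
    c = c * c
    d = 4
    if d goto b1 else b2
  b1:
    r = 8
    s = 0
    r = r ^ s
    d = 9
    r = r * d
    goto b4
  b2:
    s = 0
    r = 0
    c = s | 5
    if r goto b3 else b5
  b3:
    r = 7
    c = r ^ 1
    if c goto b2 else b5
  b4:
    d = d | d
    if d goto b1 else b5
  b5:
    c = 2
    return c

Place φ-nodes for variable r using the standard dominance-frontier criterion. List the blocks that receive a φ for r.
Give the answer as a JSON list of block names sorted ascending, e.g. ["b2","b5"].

idom tree: b1←b0 b2←b0 b3←b2 b4←b1 b5←b0
Dom at joins:
  b1: preds {b0,b4}: {b0} ∩ {b0,b1,b4} = {b0}; idom=b0
  b2: preds {b0,b3}: {b0} ∩ {b0,b2,b3} = {b0}; idom=b0
  b5: preds {b2,b3,b4}: {b0,b2} ∩ {b0,b2,b3} ∩ {b0,b1,b4} = {b0}; idom=b0

Frontier:
  b1←b0: walk · to b0
  b1←b4: walk b4→b1 to b0
  b2←b0: walk · to b0
  b2←b3: walk b3→b2 to b0
  b5←b2: walk b2 to b0
  b5←b3: walk b3→b2 to b0
  b5←b4: walk b4→b1 to b0
  DF(b0)=∅
  DF(b1)={b1,b5}
  DF(b2)={b2,b5}
  DF(b3)={b2,b5}
  DF(b4)={b1,b5}
  DF(b5)=∅

φ for r: defs {b1,b2,b3}
  DF⁺ = {b1,b2,b5}

Answer: ["b1", "b2", "b5"]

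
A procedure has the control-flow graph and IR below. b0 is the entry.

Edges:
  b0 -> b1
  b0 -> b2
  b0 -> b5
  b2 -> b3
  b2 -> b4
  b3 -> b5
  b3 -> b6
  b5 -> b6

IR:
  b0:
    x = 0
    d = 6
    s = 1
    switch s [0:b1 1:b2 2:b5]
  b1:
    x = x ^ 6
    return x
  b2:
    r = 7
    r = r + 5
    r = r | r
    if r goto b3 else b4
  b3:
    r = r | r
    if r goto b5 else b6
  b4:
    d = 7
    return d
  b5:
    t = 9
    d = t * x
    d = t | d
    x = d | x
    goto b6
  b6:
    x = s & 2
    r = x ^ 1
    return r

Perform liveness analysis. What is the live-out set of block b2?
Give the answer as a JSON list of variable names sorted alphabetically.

def/use:
  b0: {d,s,x} / ∅
  b1: {x} / {x}
  b2: {r} / ∅
  b3: {r} / {r}
  b4: {d} / ∅
  b5: {d,t,x} / {x}
  b6: {r,x} / {s}

Live sets:
  b0: in=∅ out={s,x}
  b1: in={x} out=∅
  b2: in={s,x} out={r,s,x}
  b3: in={r,s,x} out={s,x}
  b4: in=∅ out=∅
  b5: in={s,x} out={s}
  b6: in={s} out=∅

live-out(b2) = ["r", "s", "x"]

Answer: ["r", "s", "x"]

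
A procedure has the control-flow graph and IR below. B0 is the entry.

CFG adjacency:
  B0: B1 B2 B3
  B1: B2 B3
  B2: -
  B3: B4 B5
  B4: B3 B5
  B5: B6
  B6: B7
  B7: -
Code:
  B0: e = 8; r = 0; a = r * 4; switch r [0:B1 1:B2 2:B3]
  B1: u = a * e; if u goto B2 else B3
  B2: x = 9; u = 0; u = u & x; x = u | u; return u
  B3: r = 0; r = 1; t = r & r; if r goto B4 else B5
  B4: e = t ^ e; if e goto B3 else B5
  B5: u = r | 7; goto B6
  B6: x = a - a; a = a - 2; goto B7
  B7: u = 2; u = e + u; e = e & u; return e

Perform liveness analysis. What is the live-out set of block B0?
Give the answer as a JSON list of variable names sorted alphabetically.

Answer: ["a", "e"]

Working:
Per-block:
  B0 def {a,e,r} use ∅
  B1 def {u} use {a,e}
  B2 def {u,x} use ∅
  B3 def {r,t} use ∅
  B4 def {e} use {e,t}
  B5 def {u} use {r}
  B6 def {a,x} use {a}
  B7 def {e,u} use {e}

Liveness:
  B0 li=∅ lo={a,e}
  B1 li={a,e} lo={a,e}
  B2 li=∅ lo=∅
  B3 li={a,e} lo={a,e,r,t}
  B4 li={a,e,r,t} lo={a,e,r}
  B5 li={a,e,r} lo={a,e}
  B6 li={a,e} lo={e}
  B7 li={e} lo=∅

live-out(B0) = ["a", "e"]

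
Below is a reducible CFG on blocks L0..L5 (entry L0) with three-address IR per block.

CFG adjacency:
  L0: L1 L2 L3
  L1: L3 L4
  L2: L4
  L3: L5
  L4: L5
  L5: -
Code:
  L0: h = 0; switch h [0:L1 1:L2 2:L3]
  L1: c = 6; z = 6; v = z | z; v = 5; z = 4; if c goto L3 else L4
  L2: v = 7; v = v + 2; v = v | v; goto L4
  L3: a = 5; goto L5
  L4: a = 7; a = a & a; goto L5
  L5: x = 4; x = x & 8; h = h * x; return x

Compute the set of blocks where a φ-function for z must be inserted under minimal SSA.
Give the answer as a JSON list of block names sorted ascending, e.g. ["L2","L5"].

idom tree: L1←L0 L2←L0 L3←L0 L4←L0 L5←L0
Join-block Dom:
  L3: preds {L0,L1}: {L0} ∩ {L0,L1} = {L0}; idom=L0
  L4: preds {L1,L2}: {L0,L1} ∩ {L0,L2} = {L0}; idom=L0
  L5: preds {L3,L4}: {L0,L3} ∩ {L0,L4} = {L0}; idom=L0

Frontier:
  join L3 pred L0: · stop@L0
  join L3 pred L1: L1 stop@L0
  join L4 pred L1: L1 stop@L0
  join L4 pred L2: L2 stop@L0
  join L5 pred L3: L3 stop@L0
  join L5 pred L4: L4 stop@L0
  L0 → ∅
  L1 → {L3,L4}
  L2 → {L4}
  L3 → {L5}
  L4 → {L5}
  L5 → ∅

φ for z: defs {L1}
  DF⁺ = {L3,L4,L5}

Answer: ["L3", "L4", "L5"]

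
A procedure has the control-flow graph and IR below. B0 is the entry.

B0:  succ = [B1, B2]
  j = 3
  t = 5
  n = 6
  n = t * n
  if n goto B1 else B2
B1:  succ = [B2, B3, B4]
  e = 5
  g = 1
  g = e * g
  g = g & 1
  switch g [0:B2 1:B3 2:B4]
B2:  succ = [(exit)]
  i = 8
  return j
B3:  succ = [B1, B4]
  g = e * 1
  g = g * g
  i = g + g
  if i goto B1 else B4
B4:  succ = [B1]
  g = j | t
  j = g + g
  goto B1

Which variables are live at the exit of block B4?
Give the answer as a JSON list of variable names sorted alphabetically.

Per-block:
  B0: def={j,n,t} ue=∅
  B1: def={e,g} ue=∅
  B2: def={i} ue={j}
  B3: def={g,i} ue={e}
  B4: def={g,j} ue={j,t}

Liveness:
  B0: in=∅ out={j,t}
  B1: in={j,t} out={e,j,t}
  B2: in={j} out=∅
  B3: in={e,j,t} out={j,t}
  B4: in={j,t} out={j,t}

live-out(B4) = ["j", "t"]

Answer: ["j", "t"]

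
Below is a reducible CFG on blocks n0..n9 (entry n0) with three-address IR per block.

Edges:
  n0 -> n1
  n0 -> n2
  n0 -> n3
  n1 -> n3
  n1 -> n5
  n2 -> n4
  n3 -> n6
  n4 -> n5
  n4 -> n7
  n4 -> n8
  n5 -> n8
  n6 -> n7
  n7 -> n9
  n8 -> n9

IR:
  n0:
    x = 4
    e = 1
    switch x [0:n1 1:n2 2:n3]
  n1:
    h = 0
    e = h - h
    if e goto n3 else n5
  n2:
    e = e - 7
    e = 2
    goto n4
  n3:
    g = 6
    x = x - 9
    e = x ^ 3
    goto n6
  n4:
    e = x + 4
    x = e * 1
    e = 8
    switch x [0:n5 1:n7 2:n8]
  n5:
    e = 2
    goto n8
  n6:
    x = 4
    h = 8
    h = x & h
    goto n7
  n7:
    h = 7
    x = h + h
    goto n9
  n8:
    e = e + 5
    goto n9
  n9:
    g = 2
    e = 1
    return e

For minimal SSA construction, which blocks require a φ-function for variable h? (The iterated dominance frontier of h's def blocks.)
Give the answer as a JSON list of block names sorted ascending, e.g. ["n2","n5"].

Answer: ["n3", "n5", "n7", "n8", "n9"]

Derivation:
idom tree: n1←n0 n2←n0 n3←n0 n4←n2 n5←n0 n6←n3 n7←n0 n8←n0 n9←n0
Dom∩ at merges:
  n3: preds {n0,n1}: {n0} ∩ {n0,n1} = {n0}; idom=n0
  n5: preds {n1,n4}: {n0,n1} ∩ {n0,n2,n4} = {n0}; idom=n0
  n7: preds {n4,n6}: {n0,n2,n4} ∩ {n0,n3,n6} = {n0}; idom=n0
  n8: preds {n4,n5}: {n0,n2,n4} ∩ {n0,n5} = {n0}; idom=n0
  n9: preds {n7,n8}: {n0,n7} ∩ {n0,n8} = {n0}; idom=n0

Frontier:
  join n3 pred n0: · stop@n0
  join n3 pred n1: n1 stop@n0
  join n5 pred n1: n1 stop@n0
  join n5 pred n4: n4→n2 stop@n0
  join n7 pred n4: n4→n2 stop@n0
  join n7 pred n6: n6→n3 stop@n0
  join n8 pred n4: n4→n2 stop@n0
  join n8 pred n5: n5 stop@n0
  join n9 pred n7: n7 stop@n0
  join n9 pred n8: n8 stop@n0
  n0: DF=∅
  n1: DF={n3,n5}
  n2: DF={n5,n7,n8}
  n3: DF={n7}
  n4: DF={n5,n7,n8}
  n5: DF={n8}
  n6: DF={n7}
  n7: DF={n9}
  n8: DF={n9}
  n9: DF=∅

φ for h: defs {n1,n6,n7}
  DF⁺ = {n3,n5,n7,n8,n9}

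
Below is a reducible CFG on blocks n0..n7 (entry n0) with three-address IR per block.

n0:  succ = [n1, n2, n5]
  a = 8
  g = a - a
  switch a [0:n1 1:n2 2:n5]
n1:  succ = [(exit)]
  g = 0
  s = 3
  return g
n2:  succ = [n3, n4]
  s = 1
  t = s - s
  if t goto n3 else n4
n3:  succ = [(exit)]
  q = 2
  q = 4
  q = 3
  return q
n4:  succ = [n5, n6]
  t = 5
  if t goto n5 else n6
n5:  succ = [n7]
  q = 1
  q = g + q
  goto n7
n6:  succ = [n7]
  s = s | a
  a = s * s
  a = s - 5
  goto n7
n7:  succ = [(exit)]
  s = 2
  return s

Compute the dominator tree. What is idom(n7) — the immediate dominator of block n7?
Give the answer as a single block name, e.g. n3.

idom tree: n1←n0 n2←n0 n3←n2 n4←n2 n5←n0 n6←n4 n7←n0
Dom at joins:
  n5: preds {n0,n4}: {n0} ∩ {n0,n2,n4} = {n0}; idom=n0
  n7: preds {n5,n6}: {n0,n5} ∩ {n0,n2,n4,n6} = {n0}; idom=n0

idom(n7) = n0

Answer: n0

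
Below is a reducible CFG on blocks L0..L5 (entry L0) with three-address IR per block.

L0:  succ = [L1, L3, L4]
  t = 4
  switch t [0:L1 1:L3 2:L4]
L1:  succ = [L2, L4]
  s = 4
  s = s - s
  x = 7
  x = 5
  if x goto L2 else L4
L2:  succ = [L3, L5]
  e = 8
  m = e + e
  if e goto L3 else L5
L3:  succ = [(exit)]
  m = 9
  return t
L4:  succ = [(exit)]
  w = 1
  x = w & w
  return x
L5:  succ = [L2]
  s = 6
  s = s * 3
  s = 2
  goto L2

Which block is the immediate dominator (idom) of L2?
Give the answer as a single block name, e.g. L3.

Answer: L1

Derivation:
idom tree: L1←L0 L2←L1 L3←L0 L4←L0 L5←L2
Dom at joins:
  L2: preds {L1,L5}: {L0,L1} ∩ {L0,L1,L2,L5} = {L0,L1}; idom=L1
  L3: preds {L0,L2}: {L0} ∩ {L0,L1,L2} = {L0}; idom=L0
  L4: preds {L0,L1}: {L0} ∩ {L0,L1} = {L0}; idom=L0

idom(L2) = L1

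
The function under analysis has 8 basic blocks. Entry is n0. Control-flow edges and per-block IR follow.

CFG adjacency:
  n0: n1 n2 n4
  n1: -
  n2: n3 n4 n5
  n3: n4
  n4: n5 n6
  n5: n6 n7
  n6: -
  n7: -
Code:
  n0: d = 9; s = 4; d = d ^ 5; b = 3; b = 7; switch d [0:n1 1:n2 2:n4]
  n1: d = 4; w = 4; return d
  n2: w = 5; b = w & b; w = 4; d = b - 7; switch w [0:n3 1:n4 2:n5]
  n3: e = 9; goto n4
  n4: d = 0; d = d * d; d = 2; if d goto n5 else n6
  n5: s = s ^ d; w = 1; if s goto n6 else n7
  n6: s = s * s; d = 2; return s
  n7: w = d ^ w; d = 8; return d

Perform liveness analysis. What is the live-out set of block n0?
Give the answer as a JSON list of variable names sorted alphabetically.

Answer: ["b", "s"]

Derivation:
def/use:
  n0: def={b,d,s} ue=∅
  n1: def={d,w} ue=∅
  n2: def={b,d,w} ue={b}
  n3: def={e} ue=∅
  n4: def={d} ue=∅
  n5: def={s,w} ue={d,s}
  n6: def={d,s} ue={s}
  n7: def={d,w} ue={d,w}

Backward fixpoint:
  n0 li=∅ lo={b,s}
  n1 li=∅ lo=∅
  n2 li={b,s} lo={d,s}
  n3 li={s} lo={s}
  n4 li={s} lo={d,s}
  n5 li={d,s} lo={d,s,w}
  n6 li={s} lo=∅
  n7 li={d,w} lo=∅

live-out(n0) = ["b", "s"]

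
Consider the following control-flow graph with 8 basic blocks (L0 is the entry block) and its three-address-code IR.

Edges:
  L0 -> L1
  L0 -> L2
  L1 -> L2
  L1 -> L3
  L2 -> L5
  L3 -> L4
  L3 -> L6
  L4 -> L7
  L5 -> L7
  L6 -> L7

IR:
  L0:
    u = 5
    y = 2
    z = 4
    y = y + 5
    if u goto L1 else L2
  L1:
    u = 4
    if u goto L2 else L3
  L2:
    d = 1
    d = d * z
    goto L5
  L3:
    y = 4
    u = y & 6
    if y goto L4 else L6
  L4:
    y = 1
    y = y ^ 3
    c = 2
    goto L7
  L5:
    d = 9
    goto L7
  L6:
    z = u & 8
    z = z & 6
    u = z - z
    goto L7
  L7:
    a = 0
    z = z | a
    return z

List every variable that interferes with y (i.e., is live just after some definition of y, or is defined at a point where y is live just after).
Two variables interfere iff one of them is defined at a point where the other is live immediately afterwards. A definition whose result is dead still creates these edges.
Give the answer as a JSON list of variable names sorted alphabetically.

def/use:
  L0 def {u,y,z} use ∅
  L1 def {u} use ∅
  L2 def {d} use {z}
  L3 def {u,y} use ∅
  L4 def {c,y} use ∅
  L5 def {d} use ∅
  L6 def {u,z} use {u}
  L7 def {a,z} use {z}

Backward fixpoint:
  L0: in=∅ out={z}
  L1: in={z} out={z}
  L2: in={z} out={z}
  L3: in={z} out={u,z}
  L4: in={z} out={z}
  L5: in={z} out={z}
  L6: in={u} out={z}
  L7: in={z} out=∅

Interference:
  a: {z}
  c: {z}
  d: {z}
  u: {y,z}
  y: {u,z}
  z: {a,c,d,u,y}

N(y) = ["u", "z"]

Answer: ["u", "z"]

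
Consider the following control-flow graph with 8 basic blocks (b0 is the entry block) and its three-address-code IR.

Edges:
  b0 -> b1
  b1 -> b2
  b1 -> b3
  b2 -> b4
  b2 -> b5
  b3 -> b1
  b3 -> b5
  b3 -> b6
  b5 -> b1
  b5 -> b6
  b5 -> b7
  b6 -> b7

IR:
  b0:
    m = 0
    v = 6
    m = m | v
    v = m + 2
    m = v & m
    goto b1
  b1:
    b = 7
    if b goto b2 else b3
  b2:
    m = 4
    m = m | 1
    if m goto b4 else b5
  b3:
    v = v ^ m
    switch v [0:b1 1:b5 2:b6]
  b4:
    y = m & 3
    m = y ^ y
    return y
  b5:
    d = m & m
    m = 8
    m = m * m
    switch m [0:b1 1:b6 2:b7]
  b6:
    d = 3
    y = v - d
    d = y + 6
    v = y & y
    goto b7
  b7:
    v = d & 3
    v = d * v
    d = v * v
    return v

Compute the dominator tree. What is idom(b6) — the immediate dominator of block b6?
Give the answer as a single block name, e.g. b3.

Answer: b1

Analysis:
idom tree: b1←b0 b2←b1 b3←b1 b4←b2 b5←b1 b6←b1 b7←b1
Join-block Dom:
  b1: preds {b0,b3,b5}: {b0} ∩ {b0,b1,b3} ∩ {b0,b1,b5} = {b0}; idom=b0
  b5: preds {b2,b3}: {b0,b1,b2} ∩ {b0,b1,b3} = {b0,b1}; idom=b1
  b6: preds {b3,b5}: {b0,b1,b3} ∩ {b0,b1,b5} = {b0,b1}; idom=b1
  b7: preds {b5,b6}: {b0,b1,b5} ∩ {b0,b1,b6} = {b0,b1}; idom=b1

idom(b6) = b1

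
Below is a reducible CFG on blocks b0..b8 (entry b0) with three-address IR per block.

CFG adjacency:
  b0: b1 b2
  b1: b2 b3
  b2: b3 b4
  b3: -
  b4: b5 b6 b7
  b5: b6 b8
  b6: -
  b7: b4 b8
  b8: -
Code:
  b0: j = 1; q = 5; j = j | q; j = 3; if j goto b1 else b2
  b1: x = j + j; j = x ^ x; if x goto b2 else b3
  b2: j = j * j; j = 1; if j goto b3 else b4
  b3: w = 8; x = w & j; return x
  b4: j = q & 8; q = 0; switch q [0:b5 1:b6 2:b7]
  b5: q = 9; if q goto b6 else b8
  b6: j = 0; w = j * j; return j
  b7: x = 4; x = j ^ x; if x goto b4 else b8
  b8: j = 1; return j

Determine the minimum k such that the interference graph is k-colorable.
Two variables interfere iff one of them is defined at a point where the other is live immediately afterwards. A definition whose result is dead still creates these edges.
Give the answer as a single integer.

Block summaries:
  b0 def {j,q} use ∅
  b1 def {j,x} use {j}
  b2 def {j} use {j}
  b3 def {w,x} use {j}
  b4 def {j,q} use {q}
  b5 def {q} use ∅
  b6 def {j,w} use ∅
  b7 def {x} use {j}
  b8 def {j} use ∅

Live sets:
  live b0: ∅→{j,q}
  live b1: {j,q}→{j,q}
  live b2: {j,q}→{j,q}
  live b3: {j}→∅
  live b4: {q}→{j,q}
  live b5: ∅→∅
  live b6: ∅→∅
  live b7: {j,q}→{q}
  live b8: ∅→∅

Interfere edges:
  j — {q,w,x}
  q — {j,x}
  w — {j}
  x — {j,q}

Colouring:
  {j,q,x} pairwise interfere (3-clique) ⇒ χ ≥ 3
  3-colouring: R0={j}  R1={q,w}  R2={x}
  χ = 3

Answer: 3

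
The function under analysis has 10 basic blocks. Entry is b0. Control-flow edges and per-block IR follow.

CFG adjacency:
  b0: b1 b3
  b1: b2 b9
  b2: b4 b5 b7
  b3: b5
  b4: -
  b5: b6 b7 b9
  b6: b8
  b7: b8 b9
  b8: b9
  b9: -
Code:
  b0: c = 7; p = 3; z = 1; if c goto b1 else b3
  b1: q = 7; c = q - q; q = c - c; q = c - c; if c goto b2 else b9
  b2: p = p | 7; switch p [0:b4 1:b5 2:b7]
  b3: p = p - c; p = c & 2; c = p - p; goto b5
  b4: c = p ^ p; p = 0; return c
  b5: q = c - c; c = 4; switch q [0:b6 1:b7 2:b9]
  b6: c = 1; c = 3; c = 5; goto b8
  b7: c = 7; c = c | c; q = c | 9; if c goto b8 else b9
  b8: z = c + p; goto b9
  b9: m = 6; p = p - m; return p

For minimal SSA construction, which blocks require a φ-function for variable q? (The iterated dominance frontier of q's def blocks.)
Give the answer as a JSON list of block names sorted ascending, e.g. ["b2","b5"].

idom tree: b1←b0 b2←b1 b3←b0 b4←b2 b5←b0 b6←b5 b7←b0 b8←b0 b9←b0
Join-block Dom:
  b5: preds {b2,b3}: {b0,b1,b2} ∩ {b0,b3} = {b0}; idom=b0
  b7: preds {b2,b5}: {b0,b1,b2} ∩ {b0,b5} = {b0}; idom=b0
  b8: preds {b6,b7}: {b0,b5,b6} ∩ {b0,b7} = {b0}; idom=b0
  b9: preds {b1,b5,b7,b8}: {b0,b1} ∩ {b0,b5} ∩ {b0,b7} ∩ {b0,b8} = {b0}; idom=b0

DF derivation:
  join b5 pred b2: b2→b1 stop@b0
  join b5 pred b3: b3 stop@b0
  join b7 pred b2: b2→b1 stop@b0
  join b7 pred b5: b5 stop@b0
  join b8 pred b6: b6→b5 stop@b0
  join b8 pred b7: b7 stop@b0
  join b9 pred b1: b1 stop@b0
  join b9 pred b5: b5 stop@b0
  join b9 pred b7: b7 stop@b0
  join b9 pred b8: b8 stop@b0
  b0: DF=∅
  b1: DF={b5,b7,b9}
  b2: DF={b5,b7}
  b3: DF={b5}
  b4: DF=∅
  b5: DF={b7,b8,b9}
  b6: DF={b8}
  b7: DF={b8,b9}
  b8: DF={b9}
  b9: DF=∅

φ for q: defs {b1,b5,b7}
  DF⁺ = {b5,b7,b8,b9}

Answer: ["b5", "b7", "b8", "b9"]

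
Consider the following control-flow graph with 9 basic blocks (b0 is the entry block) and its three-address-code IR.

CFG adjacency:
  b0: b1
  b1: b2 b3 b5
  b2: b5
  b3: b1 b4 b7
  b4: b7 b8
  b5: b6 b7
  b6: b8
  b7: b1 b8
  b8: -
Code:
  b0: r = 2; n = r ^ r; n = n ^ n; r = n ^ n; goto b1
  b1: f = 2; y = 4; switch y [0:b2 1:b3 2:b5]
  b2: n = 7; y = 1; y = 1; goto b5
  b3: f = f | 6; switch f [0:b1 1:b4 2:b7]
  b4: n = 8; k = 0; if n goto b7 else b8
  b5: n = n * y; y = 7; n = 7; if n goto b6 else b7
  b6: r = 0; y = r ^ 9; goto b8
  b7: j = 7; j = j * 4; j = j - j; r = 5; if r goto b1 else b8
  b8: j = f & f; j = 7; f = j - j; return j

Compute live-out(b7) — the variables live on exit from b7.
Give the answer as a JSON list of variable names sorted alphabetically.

Per-block:
  b0 def {n,r} use ∅
  b1 def {f,y} use ∅
  b2 def {n,y} use ∅
  b3 def {f} use {f}
  b4 def {k,n} use ∅
  b5 def {n,y} use {n,y}
  b6 def {r,y} use ∅
  b7 def {j,r} use ∅
  b8 def {f,j} use {f}

Live sets:
  live b0: ∅→{n}
  live b1: {n}→{f,n,y}
  live b2: {f}→{f,n,y}
  live b3: {f,n}→{f,n}
  live b4: {f}→{f,n}
  live b5: {f,n,y}→{f,n}
  live b6: {f}→{f}
  live b7: {f,n}→{f,n}
  live b8: {f}→∅

live-out(b7) = ["f", "n"]

Answer: ["f", "n"]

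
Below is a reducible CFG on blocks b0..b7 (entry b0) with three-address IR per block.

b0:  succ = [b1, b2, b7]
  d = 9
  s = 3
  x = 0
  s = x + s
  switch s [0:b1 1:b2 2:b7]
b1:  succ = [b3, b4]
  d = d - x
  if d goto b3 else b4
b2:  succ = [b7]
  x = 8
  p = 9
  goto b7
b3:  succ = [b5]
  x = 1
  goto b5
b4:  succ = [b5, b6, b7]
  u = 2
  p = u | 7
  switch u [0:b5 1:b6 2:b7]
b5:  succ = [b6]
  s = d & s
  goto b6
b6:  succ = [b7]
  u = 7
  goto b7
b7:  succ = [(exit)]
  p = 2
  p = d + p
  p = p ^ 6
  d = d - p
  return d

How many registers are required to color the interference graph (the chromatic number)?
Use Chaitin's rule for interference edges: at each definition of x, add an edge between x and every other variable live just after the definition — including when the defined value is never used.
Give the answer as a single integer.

Block summaries:
  b0: def={d,s,x} ue=∅
  b1: def={d} ue={d,x}
  b2: def={p,x} ue=∅
  b3: def={x} ue=∅
  b4: def={p,u} ue=∅
  b5: def={s} ue={d,s}
  b6: def={u} ue=∅
  b7: def={d,p} ue={d}

Live sets:
  b0: in=∅ out={d,s,x}
  b1: in={d,s,x} out={d,s}
  b2: in={d} out={d}
  b3: in={d,s} out={d,s}
  b4: in={d,s} out={d,s}
  b5: in={d,s} out={d}
  b6: in={d} out={d}
  b7: in={d} out=∅

Interference:
  d↔{p,s,u,x}
  p↔{d,s,u}
  s↔{d,p,u,x}
  u↔{d,p,s}
  x↔{d,s}

Colouring:
  {d,p,s,u} pairwise interfere (4-clique) ⇒ χ ≥ 4
  4-colouring: R0={d}  R1={s}  R2={p,x}  R3={u}
  χ = 4

Answer: 4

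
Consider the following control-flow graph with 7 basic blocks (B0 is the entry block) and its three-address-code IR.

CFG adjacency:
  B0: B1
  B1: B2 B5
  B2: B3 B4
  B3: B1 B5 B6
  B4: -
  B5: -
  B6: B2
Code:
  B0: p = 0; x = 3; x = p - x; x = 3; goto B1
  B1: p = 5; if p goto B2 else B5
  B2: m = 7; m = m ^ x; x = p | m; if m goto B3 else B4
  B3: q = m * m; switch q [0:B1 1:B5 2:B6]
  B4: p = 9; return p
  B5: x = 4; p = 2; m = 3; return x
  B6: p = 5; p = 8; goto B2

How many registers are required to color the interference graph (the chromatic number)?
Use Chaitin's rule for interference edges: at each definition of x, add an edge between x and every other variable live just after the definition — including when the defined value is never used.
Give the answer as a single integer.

Answer: 3

Derivation:
def/use:
  B0 def {p,x} use ∅
  B1 def {p} use ∅
  B2 def {m,x} use {p,x}
  B3 def {q} use {m}
  B4 def {p} use ∅
  B5 def {m,p,x} use ∅
  B6 def {p} use ∅

Liveness:
  B0: in=∅ out={x}
  B1: in={x} out={p,x}
  B2: in={p,x} out={m,x}
  B3: in={m,x} out={x}
  B4: in=∅ out=∅
  B5: in=∅ out=∅
  B6: in={x} out={p,x}

Conflict graph:
  m — {p,x}
  p — {m,x}
  q — {x}
  x — {m,p,q}

Chromatic number:
  {m,p,x} pairwise interfere (3-clique) ⇒ χ ≥ 3
  3-colouring: c0={x}  c1={m,q}  c2={p}
  χ = 3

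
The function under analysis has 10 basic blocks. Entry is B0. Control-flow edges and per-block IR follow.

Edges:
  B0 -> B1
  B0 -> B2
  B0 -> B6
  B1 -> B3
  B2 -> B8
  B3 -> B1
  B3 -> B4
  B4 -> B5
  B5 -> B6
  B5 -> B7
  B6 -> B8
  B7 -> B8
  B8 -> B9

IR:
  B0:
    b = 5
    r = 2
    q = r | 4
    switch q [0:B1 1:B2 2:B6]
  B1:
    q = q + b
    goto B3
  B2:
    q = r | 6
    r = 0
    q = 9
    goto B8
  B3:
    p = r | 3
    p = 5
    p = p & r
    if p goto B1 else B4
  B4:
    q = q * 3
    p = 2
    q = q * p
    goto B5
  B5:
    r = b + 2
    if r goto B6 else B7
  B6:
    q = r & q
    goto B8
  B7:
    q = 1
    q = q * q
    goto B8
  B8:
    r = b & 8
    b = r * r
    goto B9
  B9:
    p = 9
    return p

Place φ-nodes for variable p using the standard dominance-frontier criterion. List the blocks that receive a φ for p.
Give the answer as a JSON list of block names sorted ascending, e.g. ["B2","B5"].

idom tree: B1←B0 B2←B0 B3←B1 B4←B3 B5←B4 B6←B0 B7←B5 B8←B0 B9←B8
Dom at joins:
  B1: preds {B0,B3}: {B0} ∩ {B0,B1,B3} = {B0}; idom=B0
  B6: preds {B0,B5}: {B0} ∩ {B0,B1,B3,B4,B5} = {B0}; idom=B0
  B8: preds {B2,B6,B7}: {B0,B2} ∩ {B0,B6} ∩ {B0,B1,B3,B4,B5,B7} = {B0}; idom=B0

Frontier:
  B1←B0: walk · to B0
  B1←B3: walk B3→B1 to B0
  B6←B0: walk · to B0
  B6←B5: walk B5→B4→B3→B1 to B0
  B8←B2: walk B2 to B0
  B8←B6: walk B6 to B0
  B8←B7: walk B7→B5→B4→B3→B1 to B0
  B0 → ∅
  B1 → {B1,B6,B8}
  B2 → {B8}
  B3 → {B1,B6,B8}
  B4 → {B6,B8}
  B5 → {B6,B8}
  B6 → {B8}
  B7 → {B8}
  B8 → ∅
  B9 → ∅

φ for p: defs {B3,B4,B9}
  DF⁺ = {B1,B6,B8}

Answer: ["B1", "B6", "B8"]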